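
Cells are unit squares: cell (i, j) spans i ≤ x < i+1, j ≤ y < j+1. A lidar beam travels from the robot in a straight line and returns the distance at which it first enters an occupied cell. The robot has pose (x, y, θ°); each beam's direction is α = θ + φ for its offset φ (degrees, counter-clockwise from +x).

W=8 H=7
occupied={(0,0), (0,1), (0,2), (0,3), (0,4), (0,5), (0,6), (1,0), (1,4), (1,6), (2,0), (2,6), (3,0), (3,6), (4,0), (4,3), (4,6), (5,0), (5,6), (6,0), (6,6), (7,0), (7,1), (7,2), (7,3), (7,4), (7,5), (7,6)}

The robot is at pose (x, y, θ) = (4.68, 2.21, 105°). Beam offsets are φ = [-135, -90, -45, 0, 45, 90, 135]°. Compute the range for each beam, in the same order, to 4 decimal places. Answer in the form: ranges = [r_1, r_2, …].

ranges = [2.4200, 2.4018, 4.3763, 0.8179, 3.5800, 3.8098, 1.3972]

beam 1: φ=-135°, α=330°
  dir = (cos 330°, sin 330°) = (0.8660, -0.5000); from cell (4,2)
  next x-line at t=0.3695, next y-line at t=0.4200; Δt_x=1.1547, Δt_y=2.0000
    x: enter (5,2) at t=0.3695
    y: enter (5,1) at t=0.4200
    x: enter (6,1) at t=1.5242
    y: enter (6,0) at t=2.4200 ← occupied
  → r_1 = 2.4200
beam 2: φ=-90°, α=15°
  dir = (cos 15°, sin 15°) = (0.9659, 0.2588); from cell (4,2)
  next x-line at t=0.3313, next y-line at t=3.0523; Δt_x=1.0353, Δt_y=3.8637
    x: enter (5,2) at t=0.3313
    x: enter (6,2) at t=1.3666
    x: enter (7,2) at t=2.4018 ← occupied
  → r_2 = 2.4018
beam 3: φ=-45°, α=60°
  dir = (cos 60°, sin 60°) = (0.5000, 0.8660); from cell (4,2)
  next x-line at t=0.6400, next y-line at t=0.9122; Δt_x=2.0000, Δt_y=1.1547
    x: enter (5,2) at t=0.6400
    y: enter (5,3) at t=0.9122
    y: enter (5,4) at t=2.0669
    x: enter (6,4) at t=2.6400
    y: enter (6,5) at t=3.2216
    y: enter (6,6) at t=4.3763 ← occupied
  → r_3 = 4.3763
beam 4: φ=0°, α=105°
  dir = (cos 105°, sin 105°) = (-0.2588, 0.9659); from cell (4,2)
  next x-line at t=2.6273, next y-line at t=0.8179; Δt_x=3.8637, Δt_y=1.0353
    y: enter (4,3) at t=0.8179 ← occupied
  → r_4 = 0.8179
beam 5: φ=45°, α=150°
  dir = (cos 150°, sin 150°) = (-0.8660, 0.5000); from cell (4,2)
  next x-line at t=0.7852, next y-line at t=1.5800; Δt_x=1.1547, Δt_y=2.0000
    x: enter (3,2) at t=0.7852
    y: enter (3,3) at t=1.5800
    x: enter (2,3) at t=1.9399
    x: enter (1,3) at t=3.0946
    y: enter (1,4) at t=3.5800 ← occupied
  → r_5 = 3.5800
beam 6: φ=90°, α=195°
  dir = (cos 195°, sin 195°) = (-0.9659, -0.2588); from cell (4,2)
  next x-line at t=0.7040, next y-line at t=0.8114; Δt_x=1.0353, Δt_y=3.8637
    x: enter (3,2) at t=0.7040
    y: enter (3,1) at t=0.8114
    x: enter (2,1) at t=1.7393
    x: enter (1,1) at t=2.7745
    x: enter (0,1) at t=3.8098 ← occupied
  → r_6 = 3.8098
beam 7: φ=135°, α=240°
  dir = (cos 240°, sin 240°) = (-0.5000, -0.8660); from cell (4,2)
  next x-line at t=1.3600, next y-line at t=0.2425; Δt_x=2.0000, Δt_y=1.1547
    y: enter (4,1) at t=0.2425
    x: enter (3,1) at t=1.3600
    y: enter (3,0) at t=1.3972 ← occupied
  → r_7 = 1.3972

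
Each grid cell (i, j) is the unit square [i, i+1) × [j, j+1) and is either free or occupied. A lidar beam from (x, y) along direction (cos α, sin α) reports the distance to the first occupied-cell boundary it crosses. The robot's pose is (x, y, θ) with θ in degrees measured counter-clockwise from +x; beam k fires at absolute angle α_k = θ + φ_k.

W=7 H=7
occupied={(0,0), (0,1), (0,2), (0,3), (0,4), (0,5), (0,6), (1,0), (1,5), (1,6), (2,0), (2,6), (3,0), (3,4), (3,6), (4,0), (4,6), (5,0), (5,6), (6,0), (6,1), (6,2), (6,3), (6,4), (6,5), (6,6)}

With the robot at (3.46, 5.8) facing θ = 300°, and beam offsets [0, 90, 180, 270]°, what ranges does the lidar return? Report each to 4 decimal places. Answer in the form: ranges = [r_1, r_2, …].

beam 1: φ=0°, α=300°
  cosα=0.5000 sinα=-0.8660 | (3,5) | tMaxX 1.0800 tMaxY 0.9238 | tΔX 2.0000 tΔY 1.1547
    t=0.9238 [y] (3,4) — stop
  → r_1 = 0.9238
beam 2: φ=90°, α=30°
  cosα=0.8660 sinα=0.5000 | (3,5) | tMaxX 0.6235 tMaxY 0.4000 | tΔX 1.1547 tΔY 2.0000
    t=0.4000 [y] (3,6) — stop
  → r_2 = 0.4000
beam 3: φ=180°, α=120°
  cosα=-0.5000 sinα=0.8660 | (3,5) | tMaxX 0.9200 tMaxY 0.2309 | tΔX 2.0000 tΔY 1.1547
    t=0.2309 [y] (3,6) — stop
  → r_3 = 0.2309
beam 4: φ=270°, α=210°
  cosα=-0.8660 sinα=-0.5000 | (3,5) | tMaxX 0.5312 tMaxY 1.6000 | tΔX 1.1547 tΔY 2.0000
    t=0.5312 [x] (2,5)
    t=1.6000 [y] (2,4)
    t=1.6859 [x] (1,4)
    t=2.8406 [x] (0,4) — stop
  → r_4 = 2.8406

ranges = [0.9238, 0.4000, 0.2309, 2.8406]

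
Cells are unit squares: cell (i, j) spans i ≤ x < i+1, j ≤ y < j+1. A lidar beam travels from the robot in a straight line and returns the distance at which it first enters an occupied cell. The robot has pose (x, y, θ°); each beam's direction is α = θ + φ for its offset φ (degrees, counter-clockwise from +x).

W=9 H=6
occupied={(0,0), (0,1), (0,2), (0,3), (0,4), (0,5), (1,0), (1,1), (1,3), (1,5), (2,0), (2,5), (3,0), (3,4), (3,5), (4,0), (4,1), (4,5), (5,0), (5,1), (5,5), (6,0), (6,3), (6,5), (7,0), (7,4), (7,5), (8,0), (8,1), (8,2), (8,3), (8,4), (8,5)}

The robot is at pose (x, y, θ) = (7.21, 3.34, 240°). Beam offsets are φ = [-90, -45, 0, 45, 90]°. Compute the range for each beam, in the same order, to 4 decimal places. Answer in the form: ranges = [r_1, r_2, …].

beam 1: φ=-90°, α=150°
  d=(-0.8660,0.5000)  start (7,3)  tX=0.2425 tY=1.3200  stride 1/|dx|=1.1547 1/|dy|=2.0000
    cross x-line → (6,3), t=0.2425 (wall)
  → r_1 = 0.2425
beam 2: φ=-45°, α=195°
  d=(-0.9659,-0.2588)  start (7,3)  tX=0.2174 tY=1.3137  stride 1/|dx|=1.0353 1/|dy|=3.8637
    cross x-line → (6,3), t=0.2174 (wall)
  → r_2 = 0.2174
beam 3: φ=0°, α=240°
  d=(-0.5000,-0.8660)  start (7,3)  tX=0.4200 tY=0.3926  stride 1/|dx|=2.0000 1/|dy|=1.1547
    cross y-line → (7,2), t=0.3926
    cross x-line → (6,2), t=0.4200
    cross y-line → (6,1), t=1.5473
    cross x-line → (5,1), t=2.4200 (wall)
  → r_3 = 2.4200
beam 4: φ=45°, α=285°
  d=(0.2588,-0.9659)  start (7,3)  tX=3.0523 tY=0.3520  stride 1/|dx|=3.8637 1/|dy|=1.0353
    cross y-line → (7,2), t=0.3520
    cross y-line → (7,1), t=1.3873
    cross y-line → (7,0), t=2.4225 (wall)
  → r_4 = 2.4225
beam 5: φ=90°, α=330°
  d=(0.8660,-0.5000)  start (7,3)  tX=0.9122 tY=0.6800  stride 1/|dx|=1.1547 1/|dy|=2.0000
    cross y-line → (7,2), t=0.6800
    cross x-line → (8,2), t=0.9122 (wall)
  → r_5 = 0.9122

ranges = [0.2425, 0.2174, 2.4200, 2.4225, 0.9122]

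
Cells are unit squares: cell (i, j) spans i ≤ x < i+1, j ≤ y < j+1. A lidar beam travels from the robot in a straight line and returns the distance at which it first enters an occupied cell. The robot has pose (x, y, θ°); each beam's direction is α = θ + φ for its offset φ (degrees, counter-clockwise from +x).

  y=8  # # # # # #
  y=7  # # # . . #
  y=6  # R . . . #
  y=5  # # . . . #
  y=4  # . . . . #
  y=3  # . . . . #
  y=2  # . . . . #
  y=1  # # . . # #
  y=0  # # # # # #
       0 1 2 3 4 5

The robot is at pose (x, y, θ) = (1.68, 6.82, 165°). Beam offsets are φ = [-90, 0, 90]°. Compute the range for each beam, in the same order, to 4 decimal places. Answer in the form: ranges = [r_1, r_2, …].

ranges = [0.1863, 0.6955, 0.8489]

beam 1: φ=-90°, α=75°
  d=(0.2588,0.9659)  start (1,6)  tX=1.2364 tY=0.1863  stride 1/|dx|=3.8637 1/|dy|=1.0353
    cross y-line → (1,7), t=0.1863 (wall)
  → r_1 = 0.1863
beam 2: φ=0°, α=165°
  d=(-0.9659,0.2588)  start (1,6)  tX=0.7040 tY=0.6955  stride 1/|dx|=1.0353 1/|dy|=3.8637
    cross y-line → (1,7), t=0.6955 (wall)
  → r_2 = 0.6955
beam 3: φ=90°, α=255°
  d=(-0.2588,-0.9659)  start (1,6)  tX=2.6273 tY=0.8489  stride 1/|dx|=3.8637 1/|dy|=1.0353
    cross y-line → (1,5), t=0.8489 (wall)
  → r_3 = 0.8489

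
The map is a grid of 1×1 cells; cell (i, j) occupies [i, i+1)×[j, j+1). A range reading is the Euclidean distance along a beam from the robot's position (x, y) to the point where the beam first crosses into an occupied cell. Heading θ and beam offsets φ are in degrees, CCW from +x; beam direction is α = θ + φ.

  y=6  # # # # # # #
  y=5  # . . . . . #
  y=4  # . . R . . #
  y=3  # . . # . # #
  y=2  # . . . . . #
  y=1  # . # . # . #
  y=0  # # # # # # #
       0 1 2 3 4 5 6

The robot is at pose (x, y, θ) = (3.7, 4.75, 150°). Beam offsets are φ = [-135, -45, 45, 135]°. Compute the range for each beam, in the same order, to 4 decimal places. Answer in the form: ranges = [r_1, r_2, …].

beam 1: φ=-135°, α=15°
  d=(0.9659,0.2588)  start (3,4)  tX=0.3106 tY=0.9659  stride 1/|dx|=1.0353 1/|dy|=3.8637
    cross x-line → (4,4), t=0.3106
    cross y-line → (4,5), t=0.9659
    cross x-line → (5,5), t=1.3459
    cross x-line → (6,5), t=2.3811 (wall)
  → r_1 = 2.3811
beam 2: φ=-45°, α=105°
  d=(-0.2588,0.9659)  start (3,4)  tX=2.7046 tY=0.2588  stride 1/|dx|=3.8637 1/|dy|=1.0353
    cross y-line → (3,5), t=0.2588
    cross y-line → (3,6), t=1.2941 (wall)
  → r_2 = 1.2941
beam 3: φ=45°, α=195°
  d=(-0.9659,-0.2588)  start (3,4)  tX=0.7247 tY=2.8978  stride 1/|dx|=1.0353 1/|dy|=3.8637
    cross x-line → (2,4), t=0.7247
    cross x-line → (1,4), t=1.7600
    cross x-line → (0,4), t=2.7952 (wall)
  → r_3 = 2.7952
beam 4: φ=135°, α=285°
  d=(0.2588,-0.9659)  start (3,4)  tX=1.1591 tY=0.7765  stride 1/|dx|=3.8637 1/|dy|=1.0353
    cross y-line → (3,3), t=0.7765 (wall)
  → r_4 = 0.7765

ranges = [2.3811, 1.2941, 2.7952, 0.7765]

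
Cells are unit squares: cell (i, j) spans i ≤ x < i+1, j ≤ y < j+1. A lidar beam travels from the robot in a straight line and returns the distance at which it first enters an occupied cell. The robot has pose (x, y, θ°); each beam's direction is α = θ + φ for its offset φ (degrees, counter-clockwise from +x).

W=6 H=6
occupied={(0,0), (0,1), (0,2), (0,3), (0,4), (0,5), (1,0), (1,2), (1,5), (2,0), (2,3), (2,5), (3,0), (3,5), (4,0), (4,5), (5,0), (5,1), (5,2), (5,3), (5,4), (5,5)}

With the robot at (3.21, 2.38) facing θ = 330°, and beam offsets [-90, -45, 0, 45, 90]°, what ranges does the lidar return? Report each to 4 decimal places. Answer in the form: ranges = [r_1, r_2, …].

beam 1: φ=-90°, α=240°
  cosα=-0.5000 sinα=-0.8660 | (3,2) | tMaxX 0.4200 tMaxY 0.4388 | tΔX 2.0000 tΔY 1.1547
    t=0.4200 [x] (2,2)
    t=0.4388 [y] (2,1)
    t=1.5935 [y] (2,0) — stop
  → r_1 = 1.5935
beam 2: φ=-45°, α=285°
  cosα=0.2588 sinα=-0.9659 | (3,2) | tMaxX 3.0523 tMaxY 0.3934 | tΔX 3.8637 tΔY 1.0353
    t=0.3934 [y] (3,1)
    t=1.4287 [y] (3,0) — stop
  → r_2 = 1.4287
beam 3: φ=0°, α=330°
  cosα=0.8660 sinα=-0.5000 | (3,2) | tMaxX 0.9122 tMaxY 0.7600 | tΔX 1.1547 tΔY 2.0000
    t=0.7600 [y] (3,1)
    t=0.9122 [x] (4,1)
    t=2.0669 [x] (5,1) — stop
  → r_3 = 2.0669
beam 4: φ=45°, α=15°
  cosα=0.9659 sinα=0.2588 | (3,2) | tMaxX 0.8179 tMaxY 2.3955 | tΔX 1.0353 tΔY 3.8637
    t=0.8179 [x] (4,2)
    t=1.8531 [x] (5,2) — stop
  → r_4 = 1.8531
beam 5: φ=90°, α=60°
  cosα=0.5000 sinα=0.8660 | (3,2) | tMaxX 1.5800 tMaxY 0.7159 | tΔX 2.0000 tΔY 1.1547
    t=0.7159 [y] (3,3)
    t=1.5800 [x] (4,3)
    t=1.8706 [y] (4,4)
    t=3.0253 [y] (4,5) — stop
  → r_5 = 3.0253

ranges = [1.5935, 1.4287, 2.0669, 1.8531, 3.0253]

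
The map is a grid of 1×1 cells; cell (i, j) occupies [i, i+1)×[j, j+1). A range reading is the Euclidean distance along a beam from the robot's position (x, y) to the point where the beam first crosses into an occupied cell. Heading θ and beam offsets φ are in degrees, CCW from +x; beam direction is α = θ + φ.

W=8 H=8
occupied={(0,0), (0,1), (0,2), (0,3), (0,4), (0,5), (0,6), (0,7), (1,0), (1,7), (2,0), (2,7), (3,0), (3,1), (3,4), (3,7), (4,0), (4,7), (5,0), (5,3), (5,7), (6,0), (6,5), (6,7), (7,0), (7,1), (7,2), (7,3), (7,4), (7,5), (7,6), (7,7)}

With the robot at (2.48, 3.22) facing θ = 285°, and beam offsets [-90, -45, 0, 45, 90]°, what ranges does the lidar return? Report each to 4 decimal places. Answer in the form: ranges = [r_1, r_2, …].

beam 1: φ=-90°, α=195°
  cosα=-0.9659 sinα=-0.2588 | (2,3) | tMaxX 0.4969 tMaxY 0.8500 | tΔX 1.0353 tΔY 3.8637
    t=0.4969 [x] (1,3)
    t=0.8500 [y] (1,2)
    t=1.5322 [x] (0,2) — stop
  → r_1 = 1.5322
beam 2: φ=-45°, α=240°
  cosα=-0.5000 sinα=-0.8660 | (2,3) | tMaxX 0.9600 tMaxY 0.2540 | tΔX 2.0000 tΔY 1.1547
    t=0.2540 [y] (2,2)
    t=0.9600 [x] (1,2)
    t=1.4087 [y] (1,1)
    t=2.5634 [y] (1,0) — stop
  → r_2 = 2.5634
beam 3: φ=0°, α=285°
  cosα=0.2588 sinα=-0.9659 | (2,3) | tMaxX 2.0091 tMaxY 0.2278 | tΔX 3.8637 tΔY 1.0353
    t=0.2278 [y] (2,2)
    t=1.2630 [y] (2,1)
    t=2.0091 [x] (3,1) — stop
  → r_3 = 2.0091
beam 4: φ=45°, α=330°
  cosα=0.8660 sinα=-0.5000 | (2,3) | tMaxX 0.6004 tMaxY 0.4400 | tΔX 1.1547 tΔY 2.0000
    t=0.4400 [y] (2,2)
    t=0.6004 [x] (3,2)
    t=1.7551 [x] (4,2)
    t=2.4400 [y] (4,1)
    t=2.9098 [x] (5,1)
    t=4.0645 [x] (6,1)
    t=4.4400 [y] (6,0) — stop
  → r_4 = 4.4400
beam 5: φ=90°, α=15°
  cosα=0.9659 sinα=0.2588 | (2,3) | tMaxX 0.5383 tMaxY 3.0137 | tΔX 1.0353 tΔY 3.8637
    t=0.5383 [x] (3,3)
    t=1.5736 [x] (4,3)
    t=2.6089 [x] (5,3) — stop
  → r_5 = 2.6089

ranges = [1.5322, 2.5634, 2.0091, 4.4400, 2.6089]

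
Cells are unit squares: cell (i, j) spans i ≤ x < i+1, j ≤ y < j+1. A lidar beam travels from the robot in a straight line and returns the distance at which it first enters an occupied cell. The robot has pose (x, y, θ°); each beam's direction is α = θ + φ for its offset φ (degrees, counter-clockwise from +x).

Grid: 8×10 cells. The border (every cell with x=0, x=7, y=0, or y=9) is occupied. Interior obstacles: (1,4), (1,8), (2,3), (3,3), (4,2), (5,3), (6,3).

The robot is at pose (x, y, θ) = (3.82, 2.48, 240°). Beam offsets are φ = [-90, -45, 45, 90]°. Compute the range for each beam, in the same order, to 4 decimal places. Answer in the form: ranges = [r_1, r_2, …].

beam 1: φ=-90°, α=150°
  direction (-0.8660, 0.5000); cell (3,2); t to first gridline: x 0.9469, y 1.0400 (then +1.1547 / +2.0000)
    (2,2) via x @ 0.9469
    (2,3) via y @ 1.0400  # hit
  → r_1 = 1.0400
beam 2: φ=-45°, α=195°
  direction (-0.9659, -0.2588); cell (3,2); t to first gridline: x 0.8489, y 1.8546 (then +1.0353 / +3.8637)
    (2,2) via x @ 0.8489
    (2,1) via y @ 1.8546
    (1,1) via x @ 1.8842
    (0,1) via x @ 2.9195  # hit
  → r_2 = 2.9195
beam 3: φ=45°, α=285°
  direction (0.2588, -0.9659); cell (3,2); t to first gridline: x 0.6955, y 0.4969 (then +3.8637 / +1.0353)
    (3,1) via y @ 0.4969
    (4,1) via x @ 0.6955
    (4,0) via y @ 1.5322  # hit
  → r_3 = 1.5322
beam 4: φ=90°, α=330°
  direction (0.8660, -0.5000); cell (3,2); t to first gridline: x 0.2078, y 0.9600 (then +1.1547 / +2.0000)
    (4,2) via x @ 0.2078  # hit
  → r_4 = 0.2078

ranges = [1.0400, 2.9195, 1.5322, 0.2078]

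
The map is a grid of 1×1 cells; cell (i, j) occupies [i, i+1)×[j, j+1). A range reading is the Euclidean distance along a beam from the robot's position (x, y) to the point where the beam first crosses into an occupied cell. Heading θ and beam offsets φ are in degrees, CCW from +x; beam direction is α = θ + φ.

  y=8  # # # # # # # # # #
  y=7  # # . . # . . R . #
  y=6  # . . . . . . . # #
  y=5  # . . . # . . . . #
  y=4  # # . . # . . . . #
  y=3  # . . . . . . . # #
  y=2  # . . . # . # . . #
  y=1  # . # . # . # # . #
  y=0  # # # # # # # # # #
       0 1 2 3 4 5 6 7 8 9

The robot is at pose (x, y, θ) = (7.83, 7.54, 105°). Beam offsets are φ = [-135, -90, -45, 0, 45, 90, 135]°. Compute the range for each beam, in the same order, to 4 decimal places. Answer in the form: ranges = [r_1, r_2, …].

ranges = [1.0800, 1.2113, 0.5312, 0.4762, 0.9200, 7.0709, 5.6600]

beam 1: φ=-135°, α=330°
  d=(0.8660,-0.5000)  start (7,7)  tX=0.1963 tY=1.0800  stride 1/|dx|=1.1547 1/|dy|=2.0000
    cross x-line → (8,7), t=0.1963
    cross y-line → (8,6), t=1.0800 (wall)
  → r_1 = 1.0800
beam 2: φ=-90°, α=15°
  d=(0.9659,0.2588)  start (7,7)  tX=0.1760 tY=1.7773  stride 1/|dx|=1.0353 1/|dy|=3.8637
    cross x-line → (8,7), t=0.1760
    cross x-line → (9,7), t=1.2113 (wall)
  → r_2 = 1.2113
beam 3: φ=-45°, α=60°
  d=(0.5000,0.8660)  start (7,7)  tX=0.3400 tY=0.5312  stride 1/|dx|=2.0000 1/|dy|=1.1547
    cross x-line → (8,7), t=0.3400
    cross y-line → (8,8), t=0.5312 (wall)
  → r_3 = 0.5312
beam 4: φ=0°, α=105°
  d=(-0.2588,0.9659)  start (7,7)  tX=3.2069 tY=0.4762  stride 1/|dx|=3.8637 1/|dy|=1.0353
    cross y-line → (7,8), t=0.4762 (wall)
  → r_4 = 0.4762
beam 5: φ=45°, α=150°
  d=(-0.8660,0.5000)  start (7,7)  tX=0.9584 tY=0.9200  stride 1/|dx|=1.1547 1/|dy|=2.0000
    cross y-line → (7,8), t=0.9200 (wall)
  → r_5 = 0.9200
beam 6: φ=90°, α=195°
  d=(-0.9659,-0.2588)  start (7,7)  tX=0.8593 tY=2.0864  stride 1/|dx|=1.0353 1/|dy|=3.8637
    cross x-line → (6,7), t=0.8593
    cross x-line → (5,7), t=1.8946
    cross y-line → (5,6), t=2.0864
    cross x-line → (4,6), t=2.9298
    cross x-line → (3,6), t=3.9651
    cross x-line → (2,6), t=5.0004
    cross y-line → (2,5), t=5.9501
    cross x-line → (1,5), t=6.0357
    cross x-line → (0,5), t=7.0709 (wall)
  → r_6 = 7.0709
beam 7: φ=135°, α=240°
  d=(-0.5000,-0.8660)  start (7,7)  tX=1.6600 tY=0.6235  stride 1/|dx|=2.0000 1/|dy|=1.1547
    cross y-line → (7,6), t=0.6235
    cross x-line → (6,6), t=1.6600
    cross y-line → (6,5), t=1.7782
    cross y-line → (6,4), t=2.9329
    cross x-line → (5,4), t=3.6600
    cross y-line → (5,3), t=4.0876
    cross y-line → (5,2), t=5.2423
    cross x-line → (4,2), t=5.6600 (wall)
  → r_7 = 5.6600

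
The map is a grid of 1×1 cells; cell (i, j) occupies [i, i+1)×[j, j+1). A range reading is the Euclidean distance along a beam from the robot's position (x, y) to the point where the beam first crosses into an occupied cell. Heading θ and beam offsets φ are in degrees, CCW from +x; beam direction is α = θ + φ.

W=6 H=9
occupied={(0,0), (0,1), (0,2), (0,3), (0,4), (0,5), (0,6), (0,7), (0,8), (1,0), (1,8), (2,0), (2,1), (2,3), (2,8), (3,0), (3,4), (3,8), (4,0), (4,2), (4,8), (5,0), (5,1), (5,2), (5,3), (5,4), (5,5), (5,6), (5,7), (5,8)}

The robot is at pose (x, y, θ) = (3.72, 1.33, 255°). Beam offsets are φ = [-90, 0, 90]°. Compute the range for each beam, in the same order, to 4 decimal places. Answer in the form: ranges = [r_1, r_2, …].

beam 1: φ=-90°, α=165°
  dir = (cos 165°, sin 165°) = (-0.9659, 0.2588); from cell (3,1)
  next x-line at t=0.7454, next y-line at t=2.5887; Δt_x=1.0353, Δt_y=3.8637
    x: enter (2,1) at t=0.7454 ← occupied
  → r_1 = 0.7454
beam 2: φ=0°, α=255°
  dir = (cos 255°, sin 255°) = (-0.2588, -0.9659); from cell (3,1)
  next x-line at t=2.7819, next y-line at t=0.3416; Δt_x=3.8637, Δt_y=1.0353
    y: enter (3,0) at t=0.3416 ← occupied
  → r_2 = 0.3416
beam 3: φ=90°, α=345°
  dir = (cos 345°, sin 345°) = (0.9659, -0.2588); from cell (3,1)
  next x-line at t=0.2899, next y-line at t=1.2750; Δt_x=1.0353, Δt_y=3.8637
    x: enter (4,1) at t=0.2899
    y: enter (4,0) at t=1.2750 ← occupied
  → r_3 = 1.2750

ranges = [0.7454, 0.3416, 1.2750]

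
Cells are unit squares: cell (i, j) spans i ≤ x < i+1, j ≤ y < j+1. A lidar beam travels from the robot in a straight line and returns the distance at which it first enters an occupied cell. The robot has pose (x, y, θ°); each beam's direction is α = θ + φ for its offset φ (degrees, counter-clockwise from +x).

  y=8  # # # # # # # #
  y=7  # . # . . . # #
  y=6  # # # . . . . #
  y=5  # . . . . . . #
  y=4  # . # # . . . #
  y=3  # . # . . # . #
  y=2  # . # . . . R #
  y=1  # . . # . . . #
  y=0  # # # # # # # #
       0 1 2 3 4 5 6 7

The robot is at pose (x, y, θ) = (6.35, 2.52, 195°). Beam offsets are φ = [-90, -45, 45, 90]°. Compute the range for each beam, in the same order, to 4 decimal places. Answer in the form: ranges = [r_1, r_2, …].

ranges = [1.3523, 0.9600, 1.7551, 1.5736]

beam 1: φ=-90°, α=105°
  cosα=-0.2588 sinα=0.9659 | (6,2) | tMaxX 1.3523 tMaxY 0.4969 | tΔX 3.8637 tΔY 1.0353
    t=0.4969 [y] (6,3)
    t=1.3523 [x] (5,3) — stop
  → r_1 = 1.3523
beam 2: φ=-45°, α=150°
  cosα=-0.8660 sinα=0.5000 | (6,2) | tMaxX 0.4041 tMaxY 0.9600 | tΔX 1.1547 tΔY 2.0000
    t=0.4041 [x] (5,2)
    t=0.9600 [y] (5,3) — stop
  → r_2 = 0.9600
beam 3: φ=45°, α=240°
  cosα=-0.5000 sinα=-0.8660 | (6,2) | tMaxX 0.7000 tMaxY 0.6004 | tΔX 2.0000 tΔY 1.1547
    t=0.6004 [y] (6,1)
    t=0.7000 [x] (5,1)
    t=1.7551 [y] (5,0) — stop
  → r_3 = 1.7551
beam 4: φ=90°, α=285°
  cosα=0.2588 sinα=-0.9659 | (6,2) | tMaxX 2.5114 tMaxY 0.5383 | tΔX 3.8637 tΔY 1.0353
    t=0.5383 [y] (6,1)
    t=1.5736 [y] (6,0) — stop
  → r_4 = 1.5736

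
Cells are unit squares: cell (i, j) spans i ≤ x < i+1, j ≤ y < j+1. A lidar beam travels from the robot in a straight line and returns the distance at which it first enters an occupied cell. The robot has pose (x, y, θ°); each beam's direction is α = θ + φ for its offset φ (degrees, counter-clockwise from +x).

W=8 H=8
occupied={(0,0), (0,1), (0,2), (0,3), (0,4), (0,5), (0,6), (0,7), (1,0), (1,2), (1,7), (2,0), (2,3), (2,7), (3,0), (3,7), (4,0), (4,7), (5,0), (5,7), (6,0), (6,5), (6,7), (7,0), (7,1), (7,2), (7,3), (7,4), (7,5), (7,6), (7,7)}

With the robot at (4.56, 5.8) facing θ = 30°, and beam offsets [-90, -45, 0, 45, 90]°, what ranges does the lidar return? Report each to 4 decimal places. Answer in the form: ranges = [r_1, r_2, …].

ranges = [4.8800, 1.4908, 2.4000, 1.2423, 1.3856]

beam 1: φ=-90°, α=300°
  d=(0.5000,-0.8660)  start (4,5)  tX=0.8800 tY=0.9238  stride 1/|dx|=2.0000 1/|dy|=1.1547
    cross x-line → (5,5), t=0.8800
    cross y-line → (5,4), t=0.9238
    cross y-line → (5,3), t=2.0785
    cross x-line → (6,3), t=2.8800
    cross y-line → (6,2), t=3.2332
    cross y-line → (6,1), t=4.3879
    cross x-line → (7,1), t=4.8800 (wall)
  → r_1 = 4.8800
beam 2: φ=-45°, α=345°
  d=(0.9659,-0.2588)  start (4,5)  tX=0.4555 tY=3.0910  stride 1/|dx|=1.0353 1/|dy|=3.8637
    cross x-line → (5,5), t=0.4555
    cross x-line → (6,5), t=1.4908 (wall)
  → r_2 = 1.4908
beam 3: φ=0°, α=30°
  d=(0.8660,0.5000)  start (4,5)  tX=0.5081 tY=0.4000  stride 1/|dx|=1.1547 1/|dy|=2.0000
    cross y-line → (4,6), t=0.4000
    cross x-line → (5,6), t=0.5081
    cross x-line → (6,6), t=1.6628
    cross y-line → (6,7), t=2.4000 (wall)
  → r_3 = 2.4000
beam 4: φ=45°, α=75°
  d=(0.2588,0.9659)  start (4,5)  tX=1.7000 tY=0.2071  stride 1/|dx|=3.8637 1/|dy|=1.0353
    cross y-line → (4,6), t=0.2071
    cross y-line → (4,7), t=1.2423 (wall)
  → r_4 = 1.2423
beam 5: φ=90°, α=120°
  d=(-0.5000,0.8660)  start (4,5)  tX=1.1200 tY=0.2309  stride 1/|dx|=2.0000 1/|dy|=1.1547
    cross y-line → (4,6), t=0.2309
    cross x-line → (3,6), t=1.1200
    cross y-line → (3,7), t=1.3856 (wall)
  → r_5 = 1.3856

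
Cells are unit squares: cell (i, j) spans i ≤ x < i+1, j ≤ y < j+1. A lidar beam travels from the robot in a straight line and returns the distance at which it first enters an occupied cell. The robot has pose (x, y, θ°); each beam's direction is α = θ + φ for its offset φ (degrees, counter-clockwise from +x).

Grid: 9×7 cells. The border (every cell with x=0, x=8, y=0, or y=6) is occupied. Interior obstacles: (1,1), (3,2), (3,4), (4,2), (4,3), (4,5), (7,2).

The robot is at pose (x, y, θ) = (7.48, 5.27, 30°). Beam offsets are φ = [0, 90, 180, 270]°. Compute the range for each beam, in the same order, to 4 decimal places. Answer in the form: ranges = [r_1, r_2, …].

ranges = [0.6004, 0.8429, 2.8637, 1.0400]

beam 1: φ=0°, α=30°
  d=(0.8660,0.5000)  start (7,5)  tX=0.6004 tY=1.4600  stride 1/|dx|=1.1547 1/|dy|=2.0000
    cross x-line → (8,5), t=0.6004 (wall)
  → r_1 = 0.6004
beam 2: φ=90°, α=120°
  d=(-0.5000,0.8660)  start (7,5)  tX=0.9600 tY=0.8429  stride 1/|dx|=2.0000 1/|dy|=1.1547
    cross y-line → (7,6), t=0.8429 (wall)
  → r_2 = 0.8429
beam 3: φ=180°, α=210°
  d=(-0.8660,-0.5000)  start (7,5)  tX=0.5543 tY=0.5400  stride 1/|dx|=1.1547 1/|dy|=2.0000
    cross y-line → (7,4), t=0.5400
    cross x-line → (6,4), t=0.5543
    cross x-line → (5,4), t=1.7090
    cross y-line → (5,3), t=2.5400
    cross x-line → (4,3), t=2.8637 (wall)
  → r_3 = 2.8637
beam 4: φ=270°, α=300°
  d=(0.5000,-0.8660)  start (7,5)  tX=1.0400 tY=0.3118  stride 1/|dx|=2.0000 1/|dy|=1.1547
    cross y-line → (7,4), t=0.3118
    cross x-line → (8,4), t=1.0400 (wall)
  → r_4 = 1.0400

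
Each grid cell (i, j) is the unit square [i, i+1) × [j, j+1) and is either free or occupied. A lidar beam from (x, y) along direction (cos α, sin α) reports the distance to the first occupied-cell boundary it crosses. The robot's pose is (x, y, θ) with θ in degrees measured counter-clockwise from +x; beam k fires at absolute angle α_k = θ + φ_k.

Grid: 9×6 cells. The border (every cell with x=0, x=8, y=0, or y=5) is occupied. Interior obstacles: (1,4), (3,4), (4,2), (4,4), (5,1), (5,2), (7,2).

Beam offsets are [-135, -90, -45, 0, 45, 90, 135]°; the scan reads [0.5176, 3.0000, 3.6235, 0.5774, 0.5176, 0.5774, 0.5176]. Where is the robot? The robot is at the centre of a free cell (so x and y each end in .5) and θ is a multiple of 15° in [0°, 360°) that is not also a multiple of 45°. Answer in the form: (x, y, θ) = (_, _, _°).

The pose lattice has 21·16 = 336 candidates. Test each by forward raycasting.
  (7.5, 3.5, 60°): beam 2 = 0.5774 ≠ 3.0000 ✗
  (1.5, 2.5, 345°): beam 1 = 0.5774 ≠ 0.5176 ✗
  (7.5, 4.5, 300°): beam 1 = 1.9319 ≠ 0.5176 ✗
  …
  (2.5, 4.5, 330°): r_1=0.5176, r_2=3.0000, r_3=3.6235, r_4=0.5774, r_5=0.5176, r_6=0.5774, r_7=0.5176 — all match ✓
Unique over the lattice → pose = (2.5, 4.5, 330°).

(x, y, θ) = (2.5, 4.5, 330°)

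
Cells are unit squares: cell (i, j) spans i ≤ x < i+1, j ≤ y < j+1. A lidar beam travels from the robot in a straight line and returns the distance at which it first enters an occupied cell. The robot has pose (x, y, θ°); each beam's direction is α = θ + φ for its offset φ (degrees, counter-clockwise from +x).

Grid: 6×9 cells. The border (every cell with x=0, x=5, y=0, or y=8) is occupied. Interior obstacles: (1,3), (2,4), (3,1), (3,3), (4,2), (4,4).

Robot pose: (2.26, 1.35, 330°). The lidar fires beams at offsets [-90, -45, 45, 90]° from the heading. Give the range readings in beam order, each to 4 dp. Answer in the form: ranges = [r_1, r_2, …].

ranges = [0.4041, 0.3623, 0.7661, 1.9053]

beam 1: φ=-90°, α=240°
  d=(-0.5000,-0.8660)  start (2,1)  tX=0.5200 tY=0.4041  stride 1/|dx|=2.0000 1/|dy|=1.1547
    cross y-line → (2,0), t=0.4041 (wall)
  → r_1 = 0.4041
beam 2: φ=-45°, α=285°
  d=(0.2588,-0.9659)  start (2,1)  tX=2.8591 tY=0.3623  stride 1/|dx|=3.8637 1/|dy|=1.0353
    cross y-line → (2,0), t=0.3623 (wall)
  → r_2 = 0.3623
beam 3: φ=45°, α=15°
  d=(0.9659,0.2588)  start (2,1)  tX=0.7661 tY=2.5114  stride 1/|dx|=1.0353 1/|dy|=3.8637
    cross x-line → (3,1), t=0.7661 (wall)
  → r_3 = 0.7661
beam 4: φ=90°, α=60°
  d=(0.5000,0.8660)  start (2,1)  tX=1.4800 tY=0.7506  stride 1/|dx|=2.0000 1/|dy|=1.1547
    cross y-line → (2,2), t=0.7506
    cross x-line → (3,2), t=1.4800
    cross y-line → (3,3), t=1.9053 (wall)
  → r_4 = 1.9053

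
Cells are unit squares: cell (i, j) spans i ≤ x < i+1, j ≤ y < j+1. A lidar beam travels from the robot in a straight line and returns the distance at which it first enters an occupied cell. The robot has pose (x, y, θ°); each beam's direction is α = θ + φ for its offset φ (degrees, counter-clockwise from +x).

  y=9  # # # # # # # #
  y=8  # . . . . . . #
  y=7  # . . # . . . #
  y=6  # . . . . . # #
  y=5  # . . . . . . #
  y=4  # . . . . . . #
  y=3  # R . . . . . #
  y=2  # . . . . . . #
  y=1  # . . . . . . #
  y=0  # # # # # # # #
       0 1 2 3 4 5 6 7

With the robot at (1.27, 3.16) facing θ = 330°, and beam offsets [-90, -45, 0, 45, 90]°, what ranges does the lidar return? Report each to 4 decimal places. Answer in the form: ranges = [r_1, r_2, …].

ranges = [0.5400, 2.2362, 4.3200, 5.9321, 4.4341]

beam 1: φ=-90°, α=240°
  direction (-0.5000, -0.8660); cell (1,3); t to first gridline: x 0.5400, y 0.1848 (then +2.0000 / +1.1547)
    (1,2) via y @ 0.1848
    (0,2) via x @ 0.5400  # hit
  → r_1 = 0.5400
beam 2: φ=-45°, α=285°
  direction (0.2588, -0.9659); cell (1,3); t to first gridline: x 2.8205, y 0.1656 (then +3.8637 / +1.0353)
    (1,2) via y @ 0.1656
    (1,1) via y @ 1.2009
    (1,0) via y @ 2.2362  # hit
  → r_2 = 2.2362
beam 3: φ=0°, α=330°
  direction (0.8660, -0.5000); cell (1,3); t to first gridline: x 0.8429, y 0.3200 (then +1.1547 / +2.0000)
    (1,2) via y @ 0.3200
    (2,2) via x @ 0.8429
    (3,2) via x @ 1.9976
    (3,1) via y @ 2.3200
    (4,1) via x @ 3.1523
    (5,1) via x @ 4.3070
    (5,0) via y @ 4.3200  # hit
  → r_3 = 4.3200
beam 4: φ=45°, α=15°
  direction (0.9659, 0.2588); cell (1,3); t to first gridline: x 0.7558, y 3.2455 (then +1.0353 / +3.8637)
    (2,3) via x @ 0.7558
    (3,3) via x @ 1.7910
    (4,3) via x @ 2.8263
    (4,4) via y @ 3.2455
    (5,4) via x @ 3.8616
    (6,4) via x @ 4.8969
    (7,4) via x @ 5.9321  # hit
  → r_4 = 5.9321
beam 5: φ=90°, α=60°
  direction (0.5000, 0.8660); cell (1,3); t to first gridline: x 1.4600, y 0.9699 (then +2.0000 / +1.1547)
    (1,4) via y @ 0.9699
    (2,4) via x @ 1.4600
    (2,5) via y @ 2.1246
    (2,6) via y @ 3.2793
    (3,6) via x @ 3.4600
    (3,7) via y @ 4.4341  # hit
  → r_5 = 4.4341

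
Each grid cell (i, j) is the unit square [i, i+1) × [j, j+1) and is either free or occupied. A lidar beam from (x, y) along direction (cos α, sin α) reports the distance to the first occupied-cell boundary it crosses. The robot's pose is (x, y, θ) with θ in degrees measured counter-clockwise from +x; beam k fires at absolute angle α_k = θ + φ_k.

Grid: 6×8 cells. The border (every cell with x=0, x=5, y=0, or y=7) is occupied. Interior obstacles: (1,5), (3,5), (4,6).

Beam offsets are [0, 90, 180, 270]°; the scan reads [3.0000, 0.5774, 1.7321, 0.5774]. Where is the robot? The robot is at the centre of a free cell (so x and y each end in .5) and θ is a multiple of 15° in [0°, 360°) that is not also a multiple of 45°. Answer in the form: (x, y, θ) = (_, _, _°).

(x, y, θ) = (2.5, 5.5, 240°)

The pose lattice has 21·16 = 336 candidates. Test each by forward raycasting.
  (3.5, 4.5, 240°): beam 1 = 4.0415 ≠ 3.0000 ✗
  (4.5, 3.5, 285°): beam 1 = 1.9319 ≠ 3.0000 ✗
  (2.5, 2.5, 345°): beam 1 = 2.5882 ≠ 3.0000 ✗
  (3.5, 1.5, 255°): beam 1 = 0.5176 ≠ 3.0000 ✗
  (2.5, 1.5, 105°): beam 1 = 3.6235 ≠ 3.0000 ✗
  …
  (2.5, 5.5, 240°): r_1=3.0000, r_2=0.5774, r_3=1.7321, r_4=0.5774 — all match ✓
Only this pose fits every beam.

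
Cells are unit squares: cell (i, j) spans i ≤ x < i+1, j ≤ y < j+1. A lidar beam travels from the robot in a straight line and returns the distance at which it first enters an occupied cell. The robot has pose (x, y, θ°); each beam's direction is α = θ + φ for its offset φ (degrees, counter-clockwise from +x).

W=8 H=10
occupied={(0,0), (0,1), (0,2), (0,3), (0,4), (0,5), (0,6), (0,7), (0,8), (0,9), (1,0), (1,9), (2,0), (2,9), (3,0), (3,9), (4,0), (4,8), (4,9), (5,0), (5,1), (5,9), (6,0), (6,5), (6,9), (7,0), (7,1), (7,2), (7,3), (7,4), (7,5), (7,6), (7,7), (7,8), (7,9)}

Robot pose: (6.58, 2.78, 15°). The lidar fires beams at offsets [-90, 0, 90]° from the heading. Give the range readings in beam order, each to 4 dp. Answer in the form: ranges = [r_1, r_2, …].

beam 1: φ=-90°, α=285°
  dir = (cos 285°, sin 285°) = (0.2588, -0.9659); from cell (6,2)
  next x-line at t=1.6228, next y-line at t=0.8075; Δt_x=3.8637, Δt_y=1.0353
    y: enter (6,1) at t=0.8075
    x: enter (7,1) at t=1.6228 ← occupied
  → r_1 = 1.6228
beam 2: φ=0°, α=15°
  dir = (cos 15°, sin 15°) = (0.9659, 0.2588); from cell (6,2)
  next x-line at t=0.4348, next y-line at t=0.8500; Δt_x=1.0353, Δt_y=3.8637
    x: enter (7,2) at t=0.4348 ← occupied
  → r_2 = 0.4348
beam 3: φ=90°, α=105°
  dir = (cos 105°, sin 105°) = (-0.2588, 0.9659); from cell (6,2)
  next x-line at t=2.2409, next y-line at t=0.2278; Δt_x=3.8637, Δt_y=1.0353
    y: enter (6,3) at t=0.2278
    y: enter (6,4) at t=1.2630
    x: enter (5,4) at t=2.2409
    y: enter (5,5) at t=2.2983
    y: enter (5,6) at t=3.3336
    y: enter (5,7) at t=4.3689
    y: enter (5,8) at t=5.4041
    x: enter (4,8) at t=6.1047 ← occupied
  → r_3 = 6.1047

ranges = [1.6228, 0.4348, 6.1047]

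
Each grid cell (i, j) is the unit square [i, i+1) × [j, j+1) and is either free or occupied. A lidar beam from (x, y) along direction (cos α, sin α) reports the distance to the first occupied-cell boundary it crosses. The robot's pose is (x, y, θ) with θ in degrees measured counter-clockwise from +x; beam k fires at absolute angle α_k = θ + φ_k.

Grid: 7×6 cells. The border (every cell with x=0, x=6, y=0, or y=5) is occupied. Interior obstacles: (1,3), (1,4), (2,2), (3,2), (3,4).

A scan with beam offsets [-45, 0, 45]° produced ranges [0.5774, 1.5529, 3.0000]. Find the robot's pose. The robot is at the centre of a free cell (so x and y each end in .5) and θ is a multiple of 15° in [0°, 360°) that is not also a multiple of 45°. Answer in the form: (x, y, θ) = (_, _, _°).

(x, y, θ) = (5.5, 4.5, 165°)

The pose lattice has 15·16 = 240 candidates. Test each by forward raycasting.
  (1.5, 2.5, 105°): beam 2 = 0.5176 ≠ 1.5529 ✗
  (4.5, 4.5, 195°): beam 2 = 0.5176 ≠ 1.5529 ✗
  (3.5, 1.5, 30°): beam 1 = 1.9319 ≠ 0.5774 ✗
  (5.5, 1.5, 150°): beam 1 = 3.6235 ≠ 0.5774 ✗
  …
  (5.5, 4.5, 165°): r_1=0.5774, r_2=1.5529, r_3=3.0000 — all match ✓
Only this pose fits every beam.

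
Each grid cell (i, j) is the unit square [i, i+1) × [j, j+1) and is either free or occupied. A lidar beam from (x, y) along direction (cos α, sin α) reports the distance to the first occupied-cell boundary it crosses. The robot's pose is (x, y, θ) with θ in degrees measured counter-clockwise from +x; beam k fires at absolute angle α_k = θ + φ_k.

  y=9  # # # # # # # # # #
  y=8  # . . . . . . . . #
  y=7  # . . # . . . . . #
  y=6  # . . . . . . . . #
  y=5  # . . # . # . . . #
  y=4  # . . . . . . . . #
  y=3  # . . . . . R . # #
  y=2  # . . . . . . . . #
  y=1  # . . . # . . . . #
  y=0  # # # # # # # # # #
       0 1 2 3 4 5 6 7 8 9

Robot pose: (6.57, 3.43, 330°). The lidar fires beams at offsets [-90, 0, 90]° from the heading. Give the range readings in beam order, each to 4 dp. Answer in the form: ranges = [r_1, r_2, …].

beam 1: φ=-90°, α=240°
  d=(-0.5000,-0.8660)  start (6,3)  tX=1.1400 tY=0.4965  stride 1/|dx|=2.0000 1/|dy|=1.1547
    cross y-line → (6,2), t=0.4965
    cross x-line → (5,2), t=1.1400
    cross y-line → (5,1), t=1.6512
    cross y-line → (5,0), t=2.8059 (wall)
  → r_1 = 2.8059
beam 2: φ=0°, α=330°
  d=(0.8660,-0.5000)  start (6,3)  tX=0.4965 tY=0.8600  stride 1/|dx|=1.1547 1/|dy|=2.0000
    cross x-line → (7,3), t=0.4965
    cross y-line → (7,2), t=0.8600
    cross x-line → (8,2), t=1.6512
    cross x-line → (9,2), t=2.8059 (wall)
  → r_2 = 2.8059
beam 3: φ=90°, α=60°
  d=(0.5000,0.8660)  start (6,3)  tX=0.8600 tY=0.6582  stride 1/|dx|=2.0000 1/|dy|=1.1547
    cross y-line → (6,4), t=0.6582
    cross x-line → (7,4), t=0.8600
    cross y-line → (7,5), t=1.8129
    cross x-line → (8,5), t=2.8600
    cross y-line → (8,6), t=2.9676
    cross y-line → (8,7), t=4.1223
    cross x-line → (9,7), t=4.8600 (wall)
  → r_3 = 4.8600

ranges = [2.8059, 2.8059, 4.8600]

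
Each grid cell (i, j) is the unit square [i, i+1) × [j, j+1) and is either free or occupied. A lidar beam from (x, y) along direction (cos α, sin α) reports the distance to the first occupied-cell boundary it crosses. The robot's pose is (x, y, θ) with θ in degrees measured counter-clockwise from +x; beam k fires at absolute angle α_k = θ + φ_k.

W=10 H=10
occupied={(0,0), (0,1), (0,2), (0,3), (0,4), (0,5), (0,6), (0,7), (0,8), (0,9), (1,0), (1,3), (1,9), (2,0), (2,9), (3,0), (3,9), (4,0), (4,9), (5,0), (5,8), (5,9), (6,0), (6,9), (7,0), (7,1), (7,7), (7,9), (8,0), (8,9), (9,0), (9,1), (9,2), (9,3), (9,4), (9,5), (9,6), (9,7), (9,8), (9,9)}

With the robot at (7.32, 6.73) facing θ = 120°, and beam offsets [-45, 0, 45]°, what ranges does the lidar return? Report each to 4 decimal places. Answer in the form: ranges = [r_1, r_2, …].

ranges = [0.2795, 0.3118, 6.5429]

beam 1: φ=-45°, α=75°
  dir = (cos 75°, sin 75°) = (0.2588, 0.9659); from cell (7,6)
  next x-line at t=2.6273, next y-line at t=0.2795; Δt_x=3.8637, Δt_y=1.0353
    y: enter (7,7) at t=0.2795 ← occupied
  → r_1 = 0.2795
beam 2: φ=0°, α=120°
  dir = (cos 120°, sin 120°) = (-0.5000, 0.8660); from cell (7,6)
  next x-line at t=0.6400, next y-line at t=0.3118; Δt_x=2.0000, Δt_y=1.1547
    y: enter (7,7) at t=0.3118 ← occupied
  → r_2 = 0.3118
beam 3: φ=45°, α=165°
  dir = (cos 165°, sin 165°) = (-0.9659, 0.2588); from cell (7,6)
  next x-line at t=0.3313, next y-line at t=1.0432; Δt_x=1.0353, Δt_y=3.8637
    x: enter (6,6) at t=0.3313
    y: enter (6,7) at t=1.0432
    x: enter (5,7) at t=1.3666
    x: enter (4,7) at t=2.4018
    x: enter (3,7) at t=3.4371
    x: enter (2,7) at t=4.4724
    y: enter (2,8) at t=4.9069
    x: enter (1,8) at t=5.5077
    x: enter (0,8) at t=6.5429 ← occupied
  → r_3 = 6.5429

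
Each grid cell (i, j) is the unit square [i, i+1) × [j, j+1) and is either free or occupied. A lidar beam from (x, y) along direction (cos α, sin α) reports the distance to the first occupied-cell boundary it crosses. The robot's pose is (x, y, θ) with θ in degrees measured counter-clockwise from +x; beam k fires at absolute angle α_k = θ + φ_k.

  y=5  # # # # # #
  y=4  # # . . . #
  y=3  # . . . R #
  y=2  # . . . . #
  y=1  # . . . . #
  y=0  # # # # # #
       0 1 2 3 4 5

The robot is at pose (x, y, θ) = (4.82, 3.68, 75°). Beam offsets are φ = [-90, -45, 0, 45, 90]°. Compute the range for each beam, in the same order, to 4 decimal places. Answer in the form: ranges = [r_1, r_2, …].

ranges = [0.1863, 0.2078, 0.6955, 1.5242, 2.9195]

beam 1: φ=-90°, α=345°
  dir = (cos 345°, sin 345°) = (0.9659, -0.2588); from cell (4,3)
  next x-line at t=0.1863, next y-line at t=2.6273; Δt_x=1.0353, Δt_y=3.8637
    x: enter (5,3) at t=0.1863 ← occupied
  → r_1 = 0.1863
beam 2: φ=-45°, α=30°
  dir = (cos 30°, sin 30°) = (0.8660, 0.5000); from cell (4,3)
  next x-line at t=0.2078, next y-line at t=0.6400; Δt_x=1.1547, Δt_y=2.0000
    x: enter (5,3) at t=0.2078 ← occupied
  → r_2 = 0.2078
beam 3: φ=0°, α=75°
  dir = (cos 75°, sin 75°) = (0.2588, 0.9659); from cell (4,3)
  next x-line at t=0.6955, next y-line at t=0.3313; Δt_x=3.8637, Δt_y=1.0353
    y: enter (4,4) at t=0.3313
    x: enter (5,4) at t=0.6955 ← occupied
  → r_3 = 0.6955
beam 4: φ=45°, α=120°
  dir = (cos 120°, sin 120°) = (-0.5000, 0.8660); from cell (4,3)
  next x-line at t=1.6400, next y-line at t=0.3695; Δt_x=2.0000, Δt_y=1.1547
    y: enter (4,4) at t=0.3695
    y: enter (4,5) at t=1.5242 ← occupied
  → r_4 = 1.5242
beam 5: φ=90°, α=165°
  dir = (cos 165°, sin 165°) = (-0.9659, 0.2588); from cell (4,3)
  next x-line at t=0.8489, next y-line at t=1.2364; Δt_x=1.0353, Δt_y=3.8637
    x: enter (3,3) at t=0.8489
    y: enter (3,4) at t=1.2364
    x: enter (2,4) at t=1.8842
    x: enter (1,4) at t=2.9195 ← occupied
  → r_5 = 2.9195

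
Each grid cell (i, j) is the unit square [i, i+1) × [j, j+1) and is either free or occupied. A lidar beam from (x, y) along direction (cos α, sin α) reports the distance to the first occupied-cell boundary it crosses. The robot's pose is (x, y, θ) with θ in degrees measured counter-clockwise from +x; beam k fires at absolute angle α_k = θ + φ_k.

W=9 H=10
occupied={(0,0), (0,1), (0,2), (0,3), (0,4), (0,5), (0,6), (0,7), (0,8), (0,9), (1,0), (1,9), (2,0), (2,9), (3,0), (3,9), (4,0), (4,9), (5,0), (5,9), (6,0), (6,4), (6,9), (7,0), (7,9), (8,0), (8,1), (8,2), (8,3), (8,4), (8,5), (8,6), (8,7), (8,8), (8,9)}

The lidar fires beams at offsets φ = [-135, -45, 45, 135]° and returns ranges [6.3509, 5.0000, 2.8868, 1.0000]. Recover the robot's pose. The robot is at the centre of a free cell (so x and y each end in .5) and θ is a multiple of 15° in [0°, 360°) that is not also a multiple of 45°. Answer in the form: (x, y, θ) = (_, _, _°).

(x, y, θ) = (5.5, 3.5, 255°)

Candidates: 55 free-cell centres × 16 headings = 880 poses. Raycast each; keep the one whose scan matches to 4 dp.
  (7.5, 7.5, 60°): beam 1 = 1.9319 ≠ 6.3509 ✗
  (4.5, 6.5, 255°): beam 1 = 2.8868 ≠ 6.3509 ✗
  (6.5, 8.5, 195°): beam 1 = 0.5774 ≠ 6.3509 ✗
  …
  (5.5, 3.5, 255°): r_1=6.3509, r_2=5.0000, r_3=2.8868, r_4=1.0000 — all match ✓
No second candidate reproduces the full scan.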